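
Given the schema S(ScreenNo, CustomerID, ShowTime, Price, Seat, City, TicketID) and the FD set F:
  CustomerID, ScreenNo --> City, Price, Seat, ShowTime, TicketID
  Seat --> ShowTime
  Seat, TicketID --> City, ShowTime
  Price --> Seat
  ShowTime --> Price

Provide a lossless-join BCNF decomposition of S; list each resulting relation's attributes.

{City, Seat, TicketID}; {CustomerID, ScreenNo, Seat, TicketID}; {Price, Seat, ShowTime}

Candidate key of the original relation: {CustomerID, ScreenNo}.
Within {City, CustomerID, Price, ScreenNo, Seat, ShowTime, TicketID}: {Seat}⁺ ∩ {City, CustomerID, Price, ScreenNo, Seat, ShowTime, TicketID} = {Price, Seat, ShowTime}, not the whole set, so Seat --> Price, ShowTime violates BCNF; decompose into {Price, Seat, ShowTime} and {City, CustomerID, ScreenNo, Seat, TicketID}.
{Price, Seat, ShowTime}: every determinant is a superkey — BCNF.
Within {City, CustomerID, ScreenNo, Seat, TicketID}: {Seat, TicketID}⁺ ∩ {City, CustomerID, ScreenNo, Seat, TicketID} = {City, Seat, TicketID}, not the whole set, so Seat, TicketID --> City violates BCNF; decompose into {City, Seat, TicketID} and {CustomerID, ScreenNo, Seat, TicketID}.
{City, Seat, TicketID}: every determinant is a superkey — BCNF.
{CustomerID, ScreenNo, Seat, TicketID}: every determinant is a superkey — BCNF.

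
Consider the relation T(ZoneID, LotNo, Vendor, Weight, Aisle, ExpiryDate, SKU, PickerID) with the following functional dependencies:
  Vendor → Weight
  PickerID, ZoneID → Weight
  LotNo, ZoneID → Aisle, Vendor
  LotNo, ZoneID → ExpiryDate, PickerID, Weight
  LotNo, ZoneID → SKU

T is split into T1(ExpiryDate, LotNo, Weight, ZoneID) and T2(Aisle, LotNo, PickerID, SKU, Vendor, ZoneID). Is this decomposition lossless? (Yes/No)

Yes

Common attributes: {LotNo, ZoneID}; their closure is {Aisle, ExpiryDate, LotNo, PickerID, SKU, Vendor, Weight, ZoneID}.
T1 is contained in that closure, so T1 ∩ T2 → T1 holds and the join is lossless.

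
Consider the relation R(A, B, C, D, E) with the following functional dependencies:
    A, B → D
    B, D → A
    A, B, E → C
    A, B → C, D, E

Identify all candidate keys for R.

{A, B}, {B, D}

No FD produces {B}, so it must be in every candidate key.
{A, B}⁺ = {A, B, C, D, E} — all of the relation — so {A, B} is a candidate key.
{B, D}⁺ = {A, B, C, D, E} — all of the relation — so {B, D} is a candidate key.
These are minimal and exhaustive — every other superkey contains one of them.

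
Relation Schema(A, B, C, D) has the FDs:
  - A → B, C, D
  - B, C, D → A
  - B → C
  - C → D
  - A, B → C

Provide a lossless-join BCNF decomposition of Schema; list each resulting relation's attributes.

Candidate keys of the original relation: {A}, {B}.
Within {A, B, C, D}: {C}⁺ ∩ {A, B, C, D} = {C, D}, not the whole set, so C → D violates BCNF; decompose into {C, D} and {A, B, C}.
{C, D}: every determinant is a superkey — BCNF.
{A, B, C}: every determinant is a superkey — BCNF.

{A, B, C}; {C, D}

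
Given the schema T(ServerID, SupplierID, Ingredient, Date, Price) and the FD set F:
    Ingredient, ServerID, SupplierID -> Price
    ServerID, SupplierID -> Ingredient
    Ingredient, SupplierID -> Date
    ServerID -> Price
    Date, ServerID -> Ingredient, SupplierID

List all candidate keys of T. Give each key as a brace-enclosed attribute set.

Attributes never on any right-hand side: {ServerID} — every candidate key must contain it.
{Date, ServerID}⁺ = {Date, Ingredient, Price, ServerID, SupplierID} — all of the relation — so {Date, ServerID} is a candidate key.
{ServerID, SupplierID}⁺ = {Date, Ingredient, Price, ServerID, SupplierID} — all of the relation — so {ServerID, SupplierID} is a candidate key.
No proper subset of any of these is a key, and no other minimal superkey exists.

{Date, ServerID}, {ServerID, SupplierID}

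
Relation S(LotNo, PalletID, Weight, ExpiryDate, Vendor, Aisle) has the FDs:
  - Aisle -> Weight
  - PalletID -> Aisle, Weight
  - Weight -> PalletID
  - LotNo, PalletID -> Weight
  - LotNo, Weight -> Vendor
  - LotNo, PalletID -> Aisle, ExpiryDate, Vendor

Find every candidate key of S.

{LotNo} never appears on the right of any FD, so every key must include it.
{Aisle, LotNo} is a candidate key since {Aisle, LotNo}⁺ = {Aisle, ExpiryDate, LotNo, PalletID, Vendor, Weight} covers every attribute.
{LotNo, PalletID} is a candidate key since {LotNo, PalletID}⁺ = {Aisle, ExpiryDate, LotNo, PalletID, Vendor, Weight} covers every attribute.
{LotNo, Weight} is a candidate key since {LotNo, Weight}⁺ = {Aisle, ExpiryDate, LotNo, PalletID, Vendor, Weight} covers every attribute.
These are minimal and exhaustive — every other superkey contains one of them.

{Aisle, LotNo}, {LotNo, PalletID}, {LotNo, Weight}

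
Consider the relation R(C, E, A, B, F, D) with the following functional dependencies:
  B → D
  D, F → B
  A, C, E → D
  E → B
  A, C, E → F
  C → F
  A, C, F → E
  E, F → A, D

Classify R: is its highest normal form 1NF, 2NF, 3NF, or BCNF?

Candidate keys: {A, C}, {C, E}. Prime attributes: {A, C, E}.
B → D breaks BCNF: {B}⁺ = {B, D}, so {B} is not a superkey.
Because {D} is non-prime and the left side of B → D is not a superkey, the relation is not in 3NF.
{C} is a proper subset of the key {A, C}, and {C}⁺ contains the non-prime attribute {F} — a partial dependency, so 2NF is violated.

1NF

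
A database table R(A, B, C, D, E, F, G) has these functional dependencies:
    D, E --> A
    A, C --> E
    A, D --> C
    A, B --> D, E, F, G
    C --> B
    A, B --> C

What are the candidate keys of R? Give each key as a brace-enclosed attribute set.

{A, B}⁺ = {A, B, C, D, E, F, G} — all of the relation — so {A, B} is a candidate key.
{A, C}⁺ = {A, B, C, D, E, F, G} — all of the relation — so {A, C} is a candidate key.
{A, D}⁺ = {A, B, C, D, E, F, G} — all of the relation — so {A, D} is a candidate key.
{D, E}⁺ = {A, B, C, D, E, F, G} — all of the relation — so {D, E} is a candidate key.
No proper subset of any of these is a key, and no other minimal superkey exists.

{A, B}, {A, C}, {A, D}, {D, E}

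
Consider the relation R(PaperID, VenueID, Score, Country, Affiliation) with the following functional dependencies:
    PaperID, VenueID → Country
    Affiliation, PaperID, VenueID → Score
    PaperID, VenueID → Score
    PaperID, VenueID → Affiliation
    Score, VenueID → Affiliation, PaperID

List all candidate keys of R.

{VenueID} never appears on the right of any FD, so every key must include it.
Closure of {PaperID, VenueID} is {Affiliation, Country, PaperID, Score, VenueID}, the whole schema; {PaperID, VenueID} is a candidate key.
Closure of {Score, VenueID} is {Affiliation, Country, PaperID, Score, VenueID}, the whole schema; {Score, VenueID} is a candidate key.
No proper subset of any of these is a key, and no other minimal superkey exists.

{PaperID, VenueID}, {Score, VenueID}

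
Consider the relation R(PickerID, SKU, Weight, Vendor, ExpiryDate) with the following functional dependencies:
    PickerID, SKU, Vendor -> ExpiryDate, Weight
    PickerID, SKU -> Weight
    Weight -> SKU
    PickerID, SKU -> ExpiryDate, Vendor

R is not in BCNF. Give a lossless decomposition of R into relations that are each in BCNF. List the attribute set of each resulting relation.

Candidate keys of the original relation: {PickerID, SKU}, {PickerID, Weight}.
{ExpiryDate, PickerID, SKU, Vendor, Weight}: {Weight} determines {SKU, Weight} here but is not a superkey — split on Weight -> SKU, giving {SKU, Weight} and {ExpiryDate, PickerID, Vendor, Weight}.
{SKU, Weight} has no BCNF violation.
{ExpiryDate, PickerID, Vendor, Weight} has no BCNF violation.

{ExpiryDate, PickerID, Vendor, Weight}; {SKU, Weight}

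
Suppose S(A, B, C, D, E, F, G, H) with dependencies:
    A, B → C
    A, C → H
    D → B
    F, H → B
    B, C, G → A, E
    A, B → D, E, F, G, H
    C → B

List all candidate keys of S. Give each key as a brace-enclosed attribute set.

{A, B}, {A, C}, {A, D}, {A, F, H}, {C, G}

Closure of {A, B} is {A, B, C, D, E, F, G, H}, the whole schema; {A, B} is a candidate key.
Closure of {A, C} is {A, B, C, D, E, F, G, H}, the whole schema; {A, C} is a candidate key.
Closure of {A, D} is {A, B, C, D, E, F, G, H}, the whole schema; {A, D} is a candidate key.
Closure of {C, G} is {A, B, C, D, E, F, G, H}, the whole schema; {C, G} is a candidate key.
Closure of {A, F, H} is {A, B, C, D, E, F, G, H}, the whole schema; {A, F, H} is a candidate key.
These are minimal and exhaustive — every other superkey contains one of them.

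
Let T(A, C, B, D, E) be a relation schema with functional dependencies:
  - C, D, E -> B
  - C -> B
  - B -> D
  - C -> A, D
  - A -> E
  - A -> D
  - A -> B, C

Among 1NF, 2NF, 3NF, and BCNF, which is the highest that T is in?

Candidate keys: {A}, {C}. Prime attributes: {A, C}.
B -> D: {B}⁺ = {B, D}, which is not all of the attributes, so the left side is not a superkey — BCNF is violated.
B -> D determines the non-prime attribute {D} from a non-superkey — 3NF is violated.
With only single-attribute keys there can be no partial dependency, so 2NF holds.

2NF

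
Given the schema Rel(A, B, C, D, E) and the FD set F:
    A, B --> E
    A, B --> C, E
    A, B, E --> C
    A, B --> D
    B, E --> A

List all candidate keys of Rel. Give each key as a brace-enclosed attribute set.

{A, B}, {B, E}

No FD produces {B}, so it must be in every candidate key.
{A, B}⁺ = {A, B, C, D, E} — all of the relation — so {A, B} is a candidate key.
{B, E}⁺ = {A, B, C, D, E} — all of the relation — so {B, E} is a candidate key.
These are minimal and exhaustive — every other superkey contains one of them.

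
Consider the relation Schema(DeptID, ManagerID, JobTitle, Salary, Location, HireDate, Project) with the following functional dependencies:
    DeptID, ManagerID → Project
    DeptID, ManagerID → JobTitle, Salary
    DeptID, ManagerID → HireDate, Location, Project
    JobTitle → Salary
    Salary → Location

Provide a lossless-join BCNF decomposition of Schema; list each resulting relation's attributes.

Candidate key of the original relation: {DeptID, ManagerID}.
{DeptID, HireDate, JobTitle, Location, ManagerID, Project, Salary}: {JobTitle} determines {JobTitle, Location, Salary} here but is not a superkey — split on JobTitle → Location, Salary, giving {JobTitle, Location, Salary} and {DeptID, HireDate, JobTitle, ManagerID, Project}.
{JobTitle, Location, Salary}: {Salary} determines {Location, Salary} here but is not a superkey — split on Salary → Location, giving {Location, Salary} and {JobTitle, Salary}.
{Location, Salary} is in BCNF.
{JobTitle, Salary} is in BCNF.
{DeptID, HireDate, JobTitle, ManagerID, Project} is in BCNF.

{DeptID, HireDate, JobTitle, ManagerID, Project}; {JobTitle, Salary}; {Location, Salary}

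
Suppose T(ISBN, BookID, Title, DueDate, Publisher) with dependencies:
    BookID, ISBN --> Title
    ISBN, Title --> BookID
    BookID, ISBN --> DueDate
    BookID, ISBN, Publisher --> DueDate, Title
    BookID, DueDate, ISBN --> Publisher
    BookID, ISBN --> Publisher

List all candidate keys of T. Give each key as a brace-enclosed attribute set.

No FD produces {ISBN}, so it must be in every candidate key.
{BookID, ISBN} is a candidate key since {BookID, ISBN}⁺ = {BookID, DueDate, ISBN, Publisher, Title} covers every attribute.
{ISBN, Title} is a candidate key since {ISBN, Title}⁺ = {BookID, DueDate, ISBN, Publisher, Title} covers every attribute.
Any other superkey properly contains one of these, so there are no further candidate keys.

{BookID, ISBN}, {ISBN, Title}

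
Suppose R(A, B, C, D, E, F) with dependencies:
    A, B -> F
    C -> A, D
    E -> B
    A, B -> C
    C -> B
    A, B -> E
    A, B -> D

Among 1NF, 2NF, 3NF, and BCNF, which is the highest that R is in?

3NF

Candidate keys: {A, B}, {A, E}, {C}. Prime attributes: {A, B, C, E}.
For E -> B we have {E}⁺ = {B, E}; {E} is not a superkey, so BCNF fails.
But every attribute on its right side ({B}) is prime, and the same holds for every other non-superkey FD, so 3NF still holds.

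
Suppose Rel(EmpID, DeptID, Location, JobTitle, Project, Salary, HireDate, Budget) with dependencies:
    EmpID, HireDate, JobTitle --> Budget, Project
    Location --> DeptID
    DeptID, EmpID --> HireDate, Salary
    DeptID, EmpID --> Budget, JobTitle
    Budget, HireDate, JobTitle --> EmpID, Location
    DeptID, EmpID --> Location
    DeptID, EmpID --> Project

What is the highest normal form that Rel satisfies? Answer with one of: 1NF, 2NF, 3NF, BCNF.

Candidate keys: {Budget, HireDate, JobTitle}, {DeptID, EmpID}, {EmpID, HireDate, JobTitle}, {EmpID, Location}. Prime attributes: {Budget, DeptID, EmpID, HireDate, JobTitle, Location}.
Location --> DeptID: {Location}⁺ = {DeptID, Location}, which is not all of the attributes, so the left side is not a superkey — BCNF is violated.
Its right-hand attributes {DeptID} are all prime, as are those of every other non-superkey FD — the relation is in 3NF.

3NF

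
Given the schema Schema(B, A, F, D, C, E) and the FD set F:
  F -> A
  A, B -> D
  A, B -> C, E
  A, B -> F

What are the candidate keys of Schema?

{B} never appears on the right of any FD, so every key must include it.
{A, B}⁺ = {A, B, C, D, E, F}, which is every attribute, so {A, B} is a candidate key.
{B, F}⁺ = {A, B, C, D, E, F}, which is every attribute, so {B, F} is a candidate key.
No proper subset of any of these is a key, and no other minimal superkey exists.

{A, B}, {B, F}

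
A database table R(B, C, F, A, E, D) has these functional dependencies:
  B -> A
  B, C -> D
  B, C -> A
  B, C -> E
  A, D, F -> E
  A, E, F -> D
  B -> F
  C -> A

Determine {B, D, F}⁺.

Start with {B, D, F}.
B -> A applies; add {A} → now {A, B, D, F}.
A, D, F -> E applies; add {E} → now {A, B, D, E, F}.
No further FD applies.

{A, B, D, E, F}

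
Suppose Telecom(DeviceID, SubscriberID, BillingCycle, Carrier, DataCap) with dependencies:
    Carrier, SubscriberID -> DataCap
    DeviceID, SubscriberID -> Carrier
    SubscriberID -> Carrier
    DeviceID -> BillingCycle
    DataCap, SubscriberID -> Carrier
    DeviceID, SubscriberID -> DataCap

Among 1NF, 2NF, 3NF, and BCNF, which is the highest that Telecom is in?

Candidate key: {DeviceID, SubscriberID}. Prime attributes: {DeviceID, SubscriberID}.
Carrier, SubscriberID -> DataCap breaks BCNF: {Carrier, SubscriberID}⁺ = {Carrier, DataCap, SubscriberID}, so {Carrier, SubscriberID} is not a superkey.
Carrier, SubscriberID -> DataCap has non-prime {DataCap} on the right and a non-superkey on the left, so 3NF fails.
The proper key subset {DeviceID} of {DeviceID, SubscriberID} determines non-prime {BillingCycle}, so the relation is not even in 2NF.

1NF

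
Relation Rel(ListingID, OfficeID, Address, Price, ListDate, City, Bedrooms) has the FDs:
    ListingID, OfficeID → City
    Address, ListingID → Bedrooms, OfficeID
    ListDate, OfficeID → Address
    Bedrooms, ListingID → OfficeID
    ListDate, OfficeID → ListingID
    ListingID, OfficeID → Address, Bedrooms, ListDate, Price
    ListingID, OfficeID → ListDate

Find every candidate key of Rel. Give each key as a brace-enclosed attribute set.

{Address, ListingID}⁺ = {Address, Bedrooms, City, ListDate, ListingID, OfficeID, Price} — all of the relation — so {Address, ListingID} is a candidate key.
{Bedrooms, ListingID}⁺ = {Address, Bedrooms, City, ListDate, ListingID, OfficeID, Price} — all of the relation — so {Bedrooms, ListingID} is a candidate key.
{ListDate, OfficeID}⁺ = {Address, Bedrooms, City, ListDate, ListingID, OfficeID, Price} — all of the relation — so {ListDate, OfficeID} is a candidate key.
{ListingID, OfficeID}⁺ = {Address, Bedrooms, City, ListDate, ListingID, OfficeID, Price} — all of the relation — so {ListingID, OfficeID} is a candidate key.
Any other superkey properly contains one of these, so there are no further candidate keys.

{Address, ListingID}, {Bedrooms, ListingID}, {ListDate, OfficeID}, {ListingID, OfficeID}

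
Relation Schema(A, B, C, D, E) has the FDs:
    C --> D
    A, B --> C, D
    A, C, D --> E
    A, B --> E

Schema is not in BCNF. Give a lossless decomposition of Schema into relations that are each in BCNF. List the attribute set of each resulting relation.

Candidate key of the original relation: {A, B}.
In {A, B, C, D, E}, {C} is not a superkey ({C}⁺ restricted to this set is {C, D}), so split on C --> D into {C, D} and {A, B, C, E}.
{C, D} is in BCNF.
In {A, B, C, E}, {A, C} is not a superkey ({A, C}⁺ restricted to this set is {A, C, E}), so split on A, C --> E into {A, C, E} and {A, B, C}.
{A, C, E} is in BCNF.
{A, B, C} is in BCNF.

{A, B, C}; {A, C, E}; {C, D}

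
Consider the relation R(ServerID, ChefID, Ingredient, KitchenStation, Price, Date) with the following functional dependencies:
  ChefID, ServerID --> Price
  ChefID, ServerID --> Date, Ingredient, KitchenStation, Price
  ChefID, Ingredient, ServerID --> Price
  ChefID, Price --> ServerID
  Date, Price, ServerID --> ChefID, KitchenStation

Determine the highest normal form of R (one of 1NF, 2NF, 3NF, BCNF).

BCNF

Candidate keys: {ChefID, Price}, {ChefID, ServerID}, {Date, Price, ServerID}. Prime attributes: {ChefID, Date, Price, ServerID}.
Every FD has a superkey on the left, so the relation is in BCNF.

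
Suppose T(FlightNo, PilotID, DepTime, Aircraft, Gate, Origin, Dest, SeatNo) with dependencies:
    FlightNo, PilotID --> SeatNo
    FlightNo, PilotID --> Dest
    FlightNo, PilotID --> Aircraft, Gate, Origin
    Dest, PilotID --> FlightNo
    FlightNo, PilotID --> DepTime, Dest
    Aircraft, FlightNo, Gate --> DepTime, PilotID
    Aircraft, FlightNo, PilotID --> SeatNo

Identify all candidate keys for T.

{Aircraft, FlightNo, Gate}, {Dest, PilotID}, {FlightNo, PilotID}

{Dest, PilotID}⁺ = {Aircraft, DepTime, Dest, FlightNo, Gate, Origin, PilotID, SeatNo}, which is every attribute, so {Dest, PilotID} is a candidate key.
{FlightNo, PilotID}⁺ = {Aircraft, DepTime, Dest, FlightNo, Gate, Origin, PilotID, SeatNo}, which is every attribute, so {FlightNo, PilotID} is a candidate key.
{Aircraft, FlightNo, Gate}⁺ = {Aircraft, DepTime, Dest, FlightNo, Gate, Origin, PilotID, SeatNo}, which is every attribute, so {Aircraft, FlightNo, Gate} is a candidate key.
No proper subset of any of these is a key, and no other minimal superkey exists.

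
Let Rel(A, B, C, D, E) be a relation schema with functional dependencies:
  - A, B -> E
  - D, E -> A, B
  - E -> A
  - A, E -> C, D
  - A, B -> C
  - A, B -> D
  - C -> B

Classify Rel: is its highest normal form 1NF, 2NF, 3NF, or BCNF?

Candidate keys: {A, B}, {A, C}, {E}. Prime attributes: {A, B, C, E}.
For C -> B we have {C}⁺ = {B, C}; {C} is not a superkey, so BCNF fails.
Since {B} ⊆ prime attributes and every other non-superkey FD also has a prime right side, the schema is in 3NF.

3NF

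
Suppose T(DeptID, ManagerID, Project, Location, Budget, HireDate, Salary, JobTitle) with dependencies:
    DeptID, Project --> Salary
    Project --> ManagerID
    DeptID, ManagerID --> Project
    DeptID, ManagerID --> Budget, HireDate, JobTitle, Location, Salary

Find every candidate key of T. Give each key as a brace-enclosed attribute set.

{DeptID} never appears on the right of any FD, so every key must include it.
{DeptID, ManagerID}⁺ = {Budget, DeptID, HireDate, JobTitle, Location, ManagerID, Project, Salary} — all of the relation — so {DeptID, ManagerID} is a candidate key.
{DeptID, Project}⁺ = {Budget, DeptID, HireDate, JobTitle, Location, ManagerID, Project, Salary} — all of the relation — so {DeptID, Project} is a candidate key.
Any other superkey properly contains one of these, so there are no further candidate keys.

{DeptID, ManagerID}, {DeptID, Project}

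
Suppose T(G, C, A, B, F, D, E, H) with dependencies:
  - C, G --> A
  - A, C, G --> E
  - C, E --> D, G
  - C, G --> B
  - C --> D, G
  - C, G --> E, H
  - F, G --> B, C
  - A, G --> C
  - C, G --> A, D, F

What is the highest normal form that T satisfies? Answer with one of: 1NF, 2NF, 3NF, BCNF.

Candidate keys: {A, G}, {C}, {F, G}. Prime attributes: {A, C, F, G}.
Every FD has a superkey on the left, so the relation is in BCNF.

BCNF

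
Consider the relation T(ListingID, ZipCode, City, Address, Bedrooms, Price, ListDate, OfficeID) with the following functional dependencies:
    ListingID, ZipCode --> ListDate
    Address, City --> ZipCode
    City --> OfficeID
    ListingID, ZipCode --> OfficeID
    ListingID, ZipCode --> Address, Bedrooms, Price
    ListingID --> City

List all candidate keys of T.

{Address, ListingID}, {ListingID, ZipCode}

No FD produces {ListingID}, so it must be in every candidate key.
{Address, ListingID}⁺ = {Address, Bedrooms, City, ListDate, ListingID, OfficeID, Price, ZipCode} — all of the relation — so {Address, ListingID} is a candidate key.
{ListingID, ZipCode}⁺ = {Address, Bedrooms, City, ListDate, ListingID, OfficeID, Price, ZipCode} — all of the relation — so {ListingID, ZipCode} is a candidate key.
No proper subset of any of these is a key, and no other minimal superkey exists.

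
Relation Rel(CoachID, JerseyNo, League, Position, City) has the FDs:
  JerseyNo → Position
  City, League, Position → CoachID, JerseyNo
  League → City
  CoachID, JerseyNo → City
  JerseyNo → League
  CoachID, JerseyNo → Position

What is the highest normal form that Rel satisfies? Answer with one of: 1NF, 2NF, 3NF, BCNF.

1NF

Candidate keys: {JerseyNo}, {League, Position}. Prime attributes: {JerseyNo, League, Position}.
For League → City we have {League}⁺ = {City, League}; {League} is not a superkey, so BCNF fails.
League → City determines the non-prime attribute {City} from a non-superkey — 3NF is violated.
The proper key subset {League} of {League, Position} determines non-prime {City}, so the relation is not even in 2NF.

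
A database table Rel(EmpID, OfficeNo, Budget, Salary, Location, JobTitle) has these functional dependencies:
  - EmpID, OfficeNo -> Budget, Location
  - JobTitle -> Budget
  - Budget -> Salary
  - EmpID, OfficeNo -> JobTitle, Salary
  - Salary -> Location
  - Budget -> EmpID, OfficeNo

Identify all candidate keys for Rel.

{Budget}, {EmpID, OfficeNo}, {JobTitle}

{Budget}⁺ = {Budget, EmpID, JobTitle, Location, OfficeNo, Salary}, which is every attribute, so {Budget} is a candidate key.
{JobTitle}⁺ = {Budget, EmpID, JobTitle, Location, OfficeNo, Salary}, which is every attribute, so {JobTitle} is a candidate key.
{EmpID, OfficeNo}⁺ = {Budget, EmpID, JobTitle, Location, OfficeNo, Salary}, which is every attribute, so {EmpID, OfficeNo} is a candidate key.
Any other superkey properly contains one of these, so there are no further candidate keys.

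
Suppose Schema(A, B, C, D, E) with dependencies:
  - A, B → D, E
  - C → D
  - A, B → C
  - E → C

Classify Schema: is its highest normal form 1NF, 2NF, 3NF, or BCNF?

2NF

Candidate key: {A, B}. Prime attributes: {A, B}.
C → D breaks BCNF: {C}⁺ = {C, D}, so {C} is not a superkey.
C → D determines the non-prime attribute {D} from a non-superkey — 3NF is violated.
No non-prime attribute depends on a proper subset of any candidate key, so 2NF holds.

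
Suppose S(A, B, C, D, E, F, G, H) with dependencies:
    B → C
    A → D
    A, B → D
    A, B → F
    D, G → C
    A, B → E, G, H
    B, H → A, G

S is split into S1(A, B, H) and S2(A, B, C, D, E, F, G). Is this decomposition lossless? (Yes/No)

S1 ∩ S2 = {A, B}; its closure under F is {A, B, C, D, E, F, G, H}.
Since S1 ⊆ {A, B, C, D, E, F, G, H}, the intersection is a superkey of S1; the decomposition is lossless.

Yes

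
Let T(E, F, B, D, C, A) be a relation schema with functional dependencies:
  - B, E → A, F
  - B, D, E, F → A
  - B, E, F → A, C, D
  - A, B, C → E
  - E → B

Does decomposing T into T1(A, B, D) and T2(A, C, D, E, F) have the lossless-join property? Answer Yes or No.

No

Common attributes: {A, D}; their closure is {A, D}.
The closure covers neither T1 nor T2 entirely; the join is not lossless.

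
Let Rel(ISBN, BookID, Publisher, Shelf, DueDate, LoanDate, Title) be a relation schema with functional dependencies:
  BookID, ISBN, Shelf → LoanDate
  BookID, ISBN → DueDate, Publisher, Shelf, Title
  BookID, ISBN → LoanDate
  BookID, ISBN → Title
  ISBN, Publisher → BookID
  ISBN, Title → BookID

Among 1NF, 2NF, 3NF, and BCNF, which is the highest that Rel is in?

BCNF

Candidate keys: {BookID, ISBN}, {ISBN, Publisher}, {ISBN, Title}. Prime attributes: {BookID, ISBN, Publisher, Title}.
Every FD has a superkey on the left, so the relation is in BCNF.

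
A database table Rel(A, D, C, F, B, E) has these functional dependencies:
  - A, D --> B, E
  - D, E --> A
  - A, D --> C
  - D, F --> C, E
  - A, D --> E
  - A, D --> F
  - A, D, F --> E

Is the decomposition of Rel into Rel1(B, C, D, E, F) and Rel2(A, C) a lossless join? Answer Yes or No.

The shared attributes are {C} and {C}⁺ = {C}.
Neither Rel1 nor Rel2 is contained in that closure, so the decomposition is lossy.

No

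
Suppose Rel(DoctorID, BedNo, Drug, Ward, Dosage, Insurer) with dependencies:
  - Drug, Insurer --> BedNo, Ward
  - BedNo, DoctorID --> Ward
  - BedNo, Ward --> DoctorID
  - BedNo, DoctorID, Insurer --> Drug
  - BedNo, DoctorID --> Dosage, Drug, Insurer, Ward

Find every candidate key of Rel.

{BedNo, DoctorID}, {BedNo, Ward}, {Drug, Insurer}

{BedNo, DoctorID}⁺ = {BedNo, DoctorID, Dosage, Drug, Insurer, Ward} — all of the relation — so {BedNo, DoctorID} is a candidate key.
{BedNo, Ward}⁺ = {BedNo, DoctorID, Dosage, Drug, Insurer, Ward} — all of the relation — so {BedNo, Ward} is a candidate key.
{Drug, Insurer}⁺ = {BedNo, DoctorID, Dosage, Drug, Insurer, Ward} — all of the relation — so {Drug, Insurer} is a candidate key.
These are minimal and exhaustive — every other superkey contains one of them.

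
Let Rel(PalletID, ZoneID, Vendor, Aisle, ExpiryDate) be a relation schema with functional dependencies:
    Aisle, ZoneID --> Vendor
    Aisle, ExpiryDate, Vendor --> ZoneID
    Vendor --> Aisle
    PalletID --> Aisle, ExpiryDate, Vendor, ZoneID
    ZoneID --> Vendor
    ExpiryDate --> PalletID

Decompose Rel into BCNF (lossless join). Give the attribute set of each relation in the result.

{Aisle, Vendor}; {Aisle, ZoneID}; {ExpiryDate, PalletID, ZoneID}; {Vendor, ZoneID}

Candidate keys of the original relation: {ExpiryDate}, {PalletID}.
{Aisle, ExpiryDate, PalletID, Vendor, ZoneID}: {Aisle, ZoneID} determines {Aisle, Vendor, ZoneID} here but is not a superkey — split on Aisle, ZoneID --> Vendor, giving {Aisle, Vendor, ZoneID} and {Aisle, ExpiryDate, PalletID, ZoneID}.
{Aisle, Vendor, ZoneID}: {Vendor} determines {Aisle, Vendor} here but is not a superkey — split on Vendor --> Aisle, giving {Aisle, Vendor} and {Vendor, ZoneID}.
{Aisle, Vendor}: every determinant is a superkey — BCNF.
{Vendor, ZoneID}: every determinant is a superkey — BCNF.
{Aisle, ExpiryDate, PalletID, ZoneID}: {ZoneID} determines {Aisle, ZoneID} here but is not a superkey — split on ZoneID --> Aisle, giving {Aisle, ZoneID} and {ExpiryDate, PalletID, ZoneID}.
{Aisle, ZoneID}: every determinant is a superkey — BCNF.
{ExpiryDate, PalletID, ZoneID}: every determinant is a superkey — BCNF.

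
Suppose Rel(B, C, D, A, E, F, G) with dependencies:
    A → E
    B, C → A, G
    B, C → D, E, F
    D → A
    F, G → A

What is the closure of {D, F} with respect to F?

{A, D, E, F}

Start with {D, F}.
D → A applies; add {A} → now {A, D, F}.
A → E applies; add {E} → now {A, D, E, F}.
No further FD applies.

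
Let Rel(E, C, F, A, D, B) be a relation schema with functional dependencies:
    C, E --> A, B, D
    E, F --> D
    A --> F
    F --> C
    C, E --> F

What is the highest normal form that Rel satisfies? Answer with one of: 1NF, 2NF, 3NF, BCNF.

3NF

Candidate keys: {A, E}, {C, E}, {E, F}. Prime attributes: {A, C, E, F}.
A --> F breaks BCNF: {A}⁺ = {A, C, F}, so {A} is not a superkey.
Its right-hand attributes {F} are all prime, as are those of every other non-superkey FD — the relation is in 3NF.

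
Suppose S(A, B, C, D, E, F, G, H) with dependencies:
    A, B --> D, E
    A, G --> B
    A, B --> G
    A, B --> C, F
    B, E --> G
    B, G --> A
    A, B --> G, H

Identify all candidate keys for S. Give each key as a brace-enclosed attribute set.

{A, B} is a candidate key since {A, B}⁺ = {A, B, C, D, E, F, G, H} covers every attribute.
{A, G} is a candidate key since {A, G}⁺ = {A, B, C, D, E, F, G, H} covers every attribute.
{B, E} is a candidate key since {B, E}⁺ = {A, B, C, D, E, F, G, H} covers every attribute.
{B, G} is a candidate key since {B, G}⁺ = {A, B, C, D, E, F, G, H} covers every attribute.
No proper subset of any of these is a key, and no other minimal superkey exists.

{A, B}, {A, G}, {B, E}, {B, G}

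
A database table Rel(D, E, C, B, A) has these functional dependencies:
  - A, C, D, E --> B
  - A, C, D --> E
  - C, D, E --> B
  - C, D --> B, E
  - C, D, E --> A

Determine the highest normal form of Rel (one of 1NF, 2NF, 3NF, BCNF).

BCNF

Candidate key: {C, D}. Prime attributes: {C, D}.
Every FD has a superkey on the left, so the relation is in BCNF.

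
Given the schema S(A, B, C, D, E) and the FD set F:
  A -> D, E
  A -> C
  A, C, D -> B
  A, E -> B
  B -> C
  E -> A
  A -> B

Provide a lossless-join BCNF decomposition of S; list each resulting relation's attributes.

{A, B, D, E}; {B, C}

Candidate keys of the original relation: {A}, {E}.
In {A, B, C, D, E}, {B} is not a superkey ({B}⁺ restricted to this set is {B, C}), so split on B -> C into {B, C} and {A, B, D, E}.
{B, C} has no BCNF violation.
{A, B, D, E} has no BCNF violation.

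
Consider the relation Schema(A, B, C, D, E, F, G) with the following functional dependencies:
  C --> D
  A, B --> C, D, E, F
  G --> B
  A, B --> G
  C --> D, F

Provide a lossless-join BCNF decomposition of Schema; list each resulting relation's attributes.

{A, C, E, G}; {B, G}; {C, D, F}

Candidate keys of the original relation: {A, B}, {A, G}.
In {A, B, C, D, E, F, G}, {C} is not a superkey ({C}⁺ restricted to this set is {C, D, F}), so split on C --> D, F into {C, D, F} and {A, B, C, E, G}.
{C, D, F}: every determinant is a superkey — BCNF.
In {A, B, C, E, G}, {G} is not a superkey ({G}⁺ restricted to this set is {B, G}), so split on G --> B into {B, G} and {A, C, E, G}.
{B, G}: every determinant is a superkey — BCNF.
{A, C, E, G}: every determinant is a superkey — BCNF.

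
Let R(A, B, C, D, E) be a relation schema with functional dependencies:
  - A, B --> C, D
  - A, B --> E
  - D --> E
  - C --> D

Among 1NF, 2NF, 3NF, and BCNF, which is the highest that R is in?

2NF

Candidate key: {A, B}. Prime attributes: {A, B}.
D --> E breaks BCNF: {D}⁺ = {D, E}, so {D} is not a superkey.
Because {E} is non-prime and the left side of D --> E is not a superkey, the relation is not in 3NF.
No proper subset of a key has a non-prime attribute in its closure, so there is no partial dependency; 2NF holds.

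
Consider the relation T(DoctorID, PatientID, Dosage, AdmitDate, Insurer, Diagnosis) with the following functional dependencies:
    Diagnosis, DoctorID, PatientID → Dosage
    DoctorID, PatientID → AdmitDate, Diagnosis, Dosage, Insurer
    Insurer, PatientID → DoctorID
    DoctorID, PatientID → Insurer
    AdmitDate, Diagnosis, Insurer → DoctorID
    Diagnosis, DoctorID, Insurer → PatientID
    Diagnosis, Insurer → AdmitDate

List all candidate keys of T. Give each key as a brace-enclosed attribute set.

{Diagnosis, Insurer}, {DoctorID, PatientID}, {Insurer, PatientID}

{Diagnosis, Insurer} is a candidate key since {Diagnosis, Insurer}⁺ = {AdmitDate, Diagnosis, DoctorID, Dosage, Insurer, PatientID} covers every attribute.
{DoctorID, PatientID} is a candidate key since {DoctorID, PatientID}⁺ = {AdmitDate, Diagnosis, DoctorID, Dosage, Insurer, PatientID} covers every attribute.
{Insurer, PatientID} is a candidate key since {Insurer, PatientID}⁺ = {AdmitDate, Diagnosis, DoctorID, Dosage, Insurer, PatientID} covers every attribute.
No proper subset of any of these is a key, and no other minimal superkey exists.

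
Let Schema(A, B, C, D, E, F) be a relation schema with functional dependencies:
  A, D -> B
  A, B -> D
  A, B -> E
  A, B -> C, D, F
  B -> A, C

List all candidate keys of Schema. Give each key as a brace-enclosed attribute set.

{A, D}, {B}

Closure of {B} is {A, B, C, D, E, F}, the whole schema; {B} is a candidate key.
Closure of {A, D} is {A, B, C, D, E, F}, the whole schema; {A, D} is a candidate key.
Any other superkey properly contains one of these, so there are no further candidate keys.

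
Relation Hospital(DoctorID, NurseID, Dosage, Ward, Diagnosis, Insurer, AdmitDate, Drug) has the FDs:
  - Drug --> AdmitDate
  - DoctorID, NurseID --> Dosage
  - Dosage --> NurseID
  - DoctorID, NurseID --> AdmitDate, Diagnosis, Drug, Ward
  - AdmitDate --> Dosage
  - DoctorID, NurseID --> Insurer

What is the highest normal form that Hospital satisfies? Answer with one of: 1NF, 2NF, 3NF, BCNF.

Candidate keys: {AdmitDate, DoctorID}, {DoctorID, Dosage}, {DoctorID, Drug}, {DoctorID, NurseID}. Prime attributes: {AdmitDate, DoctorID, Dosage, Drug, NurseID}.
For Drug --> AdmitDate we have {Drug}⁺ = {AdmitDate, Dosage, Drug, NurseID}; {Drug} is not a superkey, so BCNF fails.
Since {AdmitDate} ⊆ prime attributes and every other non-superkey FD also has a prime right side, the schema is in 3NF.

3NF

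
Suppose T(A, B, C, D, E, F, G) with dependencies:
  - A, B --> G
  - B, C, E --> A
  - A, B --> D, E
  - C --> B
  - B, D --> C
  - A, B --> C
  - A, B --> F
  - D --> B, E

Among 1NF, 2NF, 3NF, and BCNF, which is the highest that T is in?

Candidate keys: {A, B}, {A, C}, {C, E}, {D}. Prime attributes: {A, B, C, D, E}.
C --> B: {C}⁺ = {B, C}, which is not all of the attributes, so the left side is not a superkey — BCNF is violated.
But every attribute on its right side ({B}) is prime, and the same holds for every other non-superkey FD, so 3NF still holds.

3NF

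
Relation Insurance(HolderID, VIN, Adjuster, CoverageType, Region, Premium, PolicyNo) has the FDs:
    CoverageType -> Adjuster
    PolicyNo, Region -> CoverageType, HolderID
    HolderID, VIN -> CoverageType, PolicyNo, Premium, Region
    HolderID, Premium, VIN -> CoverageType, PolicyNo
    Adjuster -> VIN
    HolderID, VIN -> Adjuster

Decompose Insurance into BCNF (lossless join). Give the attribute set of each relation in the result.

Candidate keys of the original relation: {Adjuster, HolderID}, {CoverageType, HolderID}, {HolderID, VIN}, {PolicyNo, Region}.
Within {Adjuster, CoverageType, HolderID, PolicyNo, Premium, Region, VIN}: {CoverageType}⁺ ∩ {Adjuster, CoverageType, HolderID, PolicyNo, Premium, Region, VIN} = {Adjuster, CoverageType, VIN}, not the whole set, so CoverageType -> Adjuster, VIN violates BCNF; decompose into {Adjuster, CoverageType, VIN} and {CoverageType, HolderID, PolicyNo, Premium, Region}.
Within {Adjuster, CoverageType, VIN}: {Adjuster}⁺ ∩ {Adjuster, CoverageType, VIN} = {Adjuster, VIN}, not the whole set, so Adjuster -> VIN violates BCNF; decompose into {Adjuster, VIN} and {Adjuster, CoverageType}.
{Adjuster, VIN}: every determinant is a superkey — BCNF.
{Adjuster, CoverageType}: every determinant is a superkey — BCNF.
{CoverageType, HolderID, PolicyNo, Premium, Region}: every determinant is a superkey — BCNF.

{Adjuster, CoverageType}; {Adjuster, VIN}; {CoverageType, HolderID, PolicyNo, Premium, Region}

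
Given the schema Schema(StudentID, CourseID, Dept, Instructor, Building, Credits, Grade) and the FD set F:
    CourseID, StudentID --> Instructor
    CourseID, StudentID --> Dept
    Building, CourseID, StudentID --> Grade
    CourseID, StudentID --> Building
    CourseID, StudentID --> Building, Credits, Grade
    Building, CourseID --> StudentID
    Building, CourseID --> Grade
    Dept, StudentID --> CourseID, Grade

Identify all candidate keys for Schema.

{Building, CourseID} is a candidate key since {Building, CourseID}⁺ = {Building, CourseID, Credits, Dept, Grade, Instructor, StudentID} covers every attribute.
{CourseID, StudentID} is a candidate key since {CourseID, StudentID}⁺ = {Building, CourseID, Credits, Dept, Grade, Instructor, StudentID} covers every attribute.
{Dept, StudentID} is a candidate key since {Dept, StudentID}⁺ = {Building, CourseID, Credits, Dept, Grade, Instructor, StudentID} covers every attribute.
These are minimal and exhaustive — every other superkey contains one of them.

{Building, CourseID}, {CourseID, StudentID}, {Dept, StudentID}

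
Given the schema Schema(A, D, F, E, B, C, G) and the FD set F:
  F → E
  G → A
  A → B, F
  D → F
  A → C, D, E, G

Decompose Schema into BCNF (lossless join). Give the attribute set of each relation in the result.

{A, B, C, D, G}; {D, F}; {E, F}

Candidate keys of the original relation: {A}, {G}.
Within {A, B, C, D, E, F, G}: {F}⁺ ∩ {A, B, C, D, E, F, G} = {E, F}, not the whole set, so F → E violates BCNF; decompose into {E, F} and {A, B, C, D, F, G}.
{E, F} is in BCNF.
Within {A, B, C, D, F, G}: {D}⁺ ∩ {A, B, C, D, F, G} = {D, F}, not the whole set, so D → F violates BCNF; decompose into {D, F} and {A, B, C, D, G}.
{D, F} is in BCNF.
{A, B, C, D, G} is in BCNF.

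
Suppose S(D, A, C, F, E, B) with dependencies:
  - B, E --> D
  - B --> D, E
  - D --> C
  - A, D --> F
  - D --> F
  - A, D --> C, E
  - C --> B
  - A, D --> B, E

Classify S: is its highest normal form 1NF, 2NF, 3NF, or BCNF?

1NF

Candidate keys: {A, B}, {A, C}, {A, D}. Prime attributes: {A, B, C, D}.
B, E --> D: {B, E}⁺ = {B, C, D, E, F}, which is not all of the attributes, so the left side is not a superkey — BCNF is violated.
B --> D, E determines the non-prime attribute {E} from a non-superkey — 3NF is violated.
Since {B} ⊂ {A, B} and {B}⁺ ⊇ {E, F} with {E, F} non-prime, there is a partial dependency; 2NF fails.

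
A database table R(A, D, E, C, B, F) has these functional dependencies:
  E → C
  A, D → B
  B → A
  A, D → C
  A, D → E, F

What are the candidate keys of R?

{A, D}, {B, D}

{D} never appears on the right of any FD, so every key must include it.
{A, D}⁺ = {A, B, C, D, E, F} — all of the relation — so {A, D} is a candidate key.
{B, D}⁺ = {A, B, C, D, E, F} — all of the relation — so {B, D} is a candidate key.
These are minimal and exhaustive — every other superkey contains one of them.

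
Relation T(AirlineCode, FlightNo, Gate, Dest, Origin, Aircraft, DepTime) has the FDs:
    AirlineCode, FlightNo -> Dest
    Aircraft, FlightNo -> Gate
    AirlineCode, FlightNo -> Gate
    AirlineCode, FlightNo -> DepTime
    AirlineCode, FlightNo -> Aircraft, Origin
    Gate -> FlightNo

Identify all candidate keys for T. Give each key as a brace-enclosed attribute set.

Attributes never on any right-hand side: {AirlineCode} — every candidate key must contain it.
{AirlineCode, FlightNo}⁺ = {Aircraft, AirlineCode, DepTime, Dest, FlightNo, Gate, Origin}, which is every attribute, so {AirlineCode, FlightNo} is a candidate key.
{AirlineCode, Gate}⁺ = {Aircraft, AirlineCode, DepTime, Dest, FlightNo, Gate, Origin}, which is every attribute, so {AirlineCode, Gate} is a candidate key.
These are minimal and exhaustive — every other superkey contains one of them.

{AirlineCode, FlightNo}, {AirlineCode, Gate}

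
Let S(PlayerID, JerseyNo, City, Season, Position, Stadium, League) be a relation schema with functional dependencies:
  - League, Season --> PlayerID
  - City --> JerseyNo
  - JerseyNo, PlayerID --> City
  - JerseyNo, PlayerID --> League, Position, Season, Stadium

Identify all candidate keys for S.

{City, League, Season}, {City, PlayerID}, {JerseyNo, League, Season}, {JerseyNo, PlayerID}

{City, PlayerID}⁺ = {City, JerseyNo, League, PlayerID, Position, Season, Stadium}, which is every attribute, so {City, PlayerID} is a candidate key.
{JerseyNo, PlayerID}⁺ = {City, JerseyNo, League, PlayerID, Position, Season, Stadium}, which is every attribute, so {JerseyNo, PlayerID} is a candidate key.
{City, League, Season}⁺ = {City, JerseyNo, League, PlayerID, Position, Season, Stadium}, which is every attribute, so {City, League, Season} is a candidate key.
{JerseyNo, League, Season}⁺ = {City, JerseyNo, League, PlayerID, Position, Season, Stadium}, which is every attribute, so {JerseyNo, League, Season} is a candidate key.
These are minimal and exhaustive — every other superkey contains one of them.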